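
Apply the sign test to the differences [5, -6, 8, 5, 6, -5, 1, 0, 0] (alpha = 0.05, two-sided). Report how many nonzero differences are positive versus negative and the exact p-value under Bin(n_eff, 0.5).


Step 1: Discard zero differences. Original n = 9; n_eff = number of nonzero differences = 7.
Nonzero differences (with sign): +5, -6, +8, +5, +6, -5, +1
Step 2: Count signs: positive = 5, negative = 2.
Step 3: Under H0: P(positive) = 0.5, so the number of positives S ~ Bin(7, 0.5).
Step 4: Two-sided exact p-value = sum of Bin(7,0.5) probabilities at or below the observed probability = 0.453125.
Step 5: alpha = 0.05. fail to reject H0.

n_eff = 7, pos = 5, neg = 2, p = 0.453125, fail to reject H0.


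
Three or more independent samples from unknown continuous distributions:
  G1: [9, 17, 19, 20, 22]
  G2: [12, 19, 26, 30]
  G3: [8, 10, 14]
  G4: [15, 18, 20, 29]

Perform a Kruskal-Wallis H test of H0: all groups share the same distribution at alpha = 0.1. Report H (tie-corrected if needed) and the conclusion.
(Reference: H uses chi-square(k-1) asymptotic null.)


Step 1: Combine all N = 16 observations and assign midranks.
sorted (value, group, rank): (8,G3,1), (9,G1,2), (10,G3,3), (12,G2,4), (14,G3,5), (15,G4,6), (17,G1,7), (18,G4,8), (19,G1,9.5), (19,G2,9.5), (20,G1,11.5), (20,G4,11.5), (22,G1,13), (26,G2,14), (29,G4,15), (30,G2,16)
Step 2: Sum ranks within each group.
R_1 = 43 (n_1 = 5)
R_2 = 43.5 (n_2 = 4)
R_3 = 9 (n_3 = 3)
R_4 = 40.5 (n_4 = 4)
Step 3: H = 12/(N(N+1)) * sum(R_i^2/n_i) - 3(N+1)
     = 12/(16*17) * (43^2/5 + 43.5^2/4 + 9^2/3 + 40.5^2/4) - 3*17
     = 0.044118 * 1279.92 - 51
     = 5.467279.
Step 4: Ties present; correction factor C = 1 - 12/(16^3 - 16) = 0.997059. Corrected H = 5.467279 / 0.997059 = 5.483407.
Step 5: Under H0, H ~ chi^2(3); p-value = 0.139634.
Step 6: alpha = 0.1. fail to reject H0.

H = 5.4834, df = 3, p = 0.139634, fail to reject H0.


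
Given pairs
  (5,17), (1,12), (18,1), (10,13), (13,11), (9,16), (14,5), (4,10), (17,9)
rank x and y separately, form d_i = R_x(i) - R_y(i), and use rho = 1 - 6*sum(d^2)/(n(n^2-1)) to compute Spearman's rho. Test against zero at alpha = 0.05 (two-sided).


Step 1: Rank x and y separately (midranks; no ties here).
rank(x): 5->3, 1->1, 18->9, 10->5, 13->6, 9->4, 14->7, 4->2, 17->8
rank(y): 17->9, 12->6, 1->1, 13->7, 11->5, 16->8, 5->2, 10->4, 9->3
Step 2: d_i = R_x(i) - R_y(i); compute d_i^2.
  (3-9)^2=36, (1-6)^2=25, (9-1)^2=64, (5-7)^2=4, (6-5)^2=1, (4-8)^2=16, (7-2)^2=25, (2-4)^2=4, (8-3)^2=25
sum(d^2) = 200.
Step 3: rho = 1 - 6*200 / (9*(9^2 - 1)) = 1 - 1200/720 = -0.666667.
Step 4: Under H0, t = rho * sqrt((n-2)/(1-rho^2)) = -2.3664 ~ t(7).
Step 5: Two-sided p-value from the t-distribution with 7 df = 0.049867.
Step 6: alpha = 0.05. reject H0.

rho = -0.6667, p = 0.049867, reject H0 at alpha = 0.05.


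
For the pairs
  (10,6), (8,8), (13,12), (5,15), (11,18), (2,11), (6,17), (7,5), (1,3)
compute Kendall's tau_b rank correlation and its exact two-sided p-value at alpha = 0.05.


Step 1: Enumerate the 36 unordered pairs (i,j) with i<j and classify each by sign(x_j-x_i) * sign(y_j-y_i).
  (1,2):dx=-2,dy=+2->D; (1,3):dx=+3,dy=+6->C; (1,4):dx=-5,dy=+9->D; (1,5):dx=+1,dy=+12->C
  (1,6):dx=-8,dy=+5->D; (1,7):dx=-4,dy=+11->D; (1,8):dx=-3,dy=-1->C; (1,9):dx=-9,dy=-3->C
  (2,3):dx=+5,dy=+4->C; (2,4):dx=-3,dy=+7->D; (2,5):dx=+3,dy=+10->C; (2,6):dx=-6,dy=+3->D
  (2,7):dx=-2,dy=+9->D; (2,8):dx=-1,dy=-3->C; (2,9):dx=-7,dy=-5->C; (3,4):dx=-8,dy=+3->D
  (3,5):dx=-2,dy=+6->D; (3,6):dx=-11,dy=-1->C; (3,7):dx=-7,dy=+5->D; (3,8):dx=-6,dy=-7->C
  (3,9):dx=-12,dy=-9->C; (4,5):dx=+6,dy=+3->C; (4,6):dx=-3,dy=-4->C; (4,7):dx=+1,dy=+2->C
  (4,8):dx=+2,dy=-10->D; (4,9):dx=-4,dy=-12->C; (5,6):dx=-9,dy=-7->C; (5,7):dx=-5,dy=-1->C
  (5,8):dx=-4,dy=-13->C; (5,9):dx=-10,dy=-15->C; (6,7):dx=+4,dy=+6->C; (6,8):dx=+5,dy=-6->D
  (6,9):dx=-1,dy=-8->C; (7,8):dx=+1,dy=-12->D; (7,9):dx=-5,dy=-14->C; (8,9):dx=-6,dy=-2->C
Step 2: C = 23, D = 13, total pairs = 36.
Step 3: tau = (C - D)/(n(n-1)/2) = (23 - 13)/36 = 0.277778.
Step 4: Exact two-sided p-value (enumerate n! = 362880 permutations of y under H0): p = 0.358488.
Step 5: alpha = 0.05. fail to reject H0.

tau_b = 0.2778 (C=23, D=13), p = 0.358488, fail to reject H0.


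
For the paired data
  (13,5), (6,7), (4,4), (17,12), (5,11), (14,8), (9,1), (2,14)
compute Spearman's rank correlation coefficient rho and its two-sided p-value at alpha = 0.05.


Step 1: Rank x and y separately (midranks; no ties here).
rank(x): 13->6, 6->4, 4->2, 17->8, 5->3, 14->7, 9->5, 2->1
rank(y): 5->3, 7->4, 4->2, 12->7, 11->6, 8->5, 1->1, 14->8
Step 2: d_i = R_x(i) - R_y(i); compute d_i^2.
  (6-3)^2=9, (4-4)^2=0, (2-2)^2=0, (8-7)^2=1, (3-6)^2=9, (7-5)^2=4, (5-1)^2=16, (1-8)^2=49
sum(d^2) = 88.
Step 3: rho = 1 - 6*88 / (8*(8^2 - 1)) = 1 - 528/504 = -0.047619.
Step 4: Under H0, t = rho * sqrt((n-2)/(1-rho^2)) = -0.1168 ~ t(6).
Step 5: Two-sided p-value from the t-distribution with 6 df = 0.910849.
Step 6: alpha = 0.05. fail to reject H0.

rho = -0.0476, p = 0.910849, fail to reject H0 at alpha = 0.05.


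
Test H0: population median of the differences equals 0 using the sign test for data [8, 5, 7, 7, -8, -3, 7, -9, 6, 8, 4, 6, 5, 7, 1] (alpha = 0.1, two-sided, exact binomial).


Step 1: Discard zero differences. Original n = 15; n_eff = number of nonzero differences = 15.
Nonzero differences (with sign): +8, +5, +7, +7, -8, -3, +7, -9, +6, +8, +4, +6, +5, +7, +1
Step 2: Count signs: positive = 12, negative = 3.
Step 3: Under H0: P(positive) = 0.5, so the number of positives S ~ Bin(15, 0.5).
Step 4: Two-sided exact p-value = sum of Bin(15,0.5) probabilities at or below the observed probability = 0.035156.
Step 5: alpha = 0.1. reject H0.

n_eff = 15, pos = 12, neg = 3, p = 0.035156, reject H0.


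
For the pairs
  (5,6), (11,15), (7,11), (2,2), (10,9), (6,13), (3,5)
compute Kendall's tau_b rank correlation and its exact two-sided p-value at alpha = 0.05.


Step 1: Enumerate the 21 unordered pairs (i,j) with i<j and classify each by sign(x_j-x_i) * sign(y_j-y_i).
  (1,2):dx=+6,dy=+9->C; (1,3):dx=+2,dy=+5->C; (1,4):dx=-3,dy=-4->C; (1,5):dx=+5,dy=+3->C
  (1,6):dx=+1,dy=+7->C; (1,7):dx=-2,dy=-1->C; (2,3):dx=-4,dy=-4->C; (2,4):dx=-9,dy=-13->C
  (2,5):dx=-1,dy=-6->C; (2,6):dx=-5,dy=-2->C; (2,7):dx=-8,dy=-10->C; (3,4):dx=-5,dy=-9->C
  (3,5):dx=+3,dy=-2->D; (3,6):dx=-1,dy=+2->D; (3,7):dx=-4,dy=-6->C; (4,5):dx=+8,dy=+7->C
  (4,6):dx=+4,dy=+11->C; (4,7):dx=+1,dy=+3->C; (5,6):dx=-4,dy=+4->D; (5,7):dx=-7,dy=-4->C
  (6,7):dx=-3,dy=-8->C
Step 2: C = 18, D = 3, total pairs = 21.
Step 3: tau = (C - D)/(n(n-1)/2) = (18 - 3)/21 = 0.714286.
Step 4: Exact two-sided p-value (enumerate n! = 5040 permutations of y under H0): p = 0.030159.
Step 5: alpha = 0.05. reject H0.

tau_b = 0.7143 (C=18, D=3), p = 0.030159, reject H0.


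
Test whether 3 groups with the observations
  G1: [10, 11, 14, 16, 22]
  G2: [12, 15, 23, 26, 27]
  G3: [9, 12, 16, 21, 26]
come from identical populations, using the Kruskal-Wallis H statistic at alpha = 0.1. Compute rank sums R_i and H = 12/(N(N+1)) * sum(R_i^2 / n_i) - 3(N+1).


Step 1: Combine all N = 15 observations and assign midranks.
sorted (value, group, rank): (9,G3,1), (10,G1,2), (11,G1,3), (12,G2,4.5), (12,G3,4.5), (14,G1,6), (15,G2,7), (16,G1,8.5), (16,G3,8.5), (21,G3,10), (22,G1,11), (23,G2,12), (26,G2,13.5), (26,G3,13.5), (27,G2,15)
Step 2: Sum ranks within each group.
R_1 = 30.5 (n_1 = 5)
R_2 = 52 (n_2 = 5)
R_3 = 37.5 (n_3 = 5)
Step 3: H = 12/(N(N+1)) * sum(R_i^2/n_i) - 3(N+1)
     = 12/(15*16) * (30.5^2/5 + 52^2/5 + 37.5^2/5) - 3*16
     = 0.050000 * 1008.1 - 48
     = 2.405000.
Step 4: Ties present; correction factor C = 1 - 18/(15^3 - 15) = 0.994643. Corrected H = 2.405000 / 0.994643 = 2.417953.
Step 5: Under H0, H ~ chi^2(2); p-value = 0.298503.
Step 6: alpha = 0.1. fail to reject H0.

H = 2.4180, df = 2, p = 0.298503, fail to reject H0.


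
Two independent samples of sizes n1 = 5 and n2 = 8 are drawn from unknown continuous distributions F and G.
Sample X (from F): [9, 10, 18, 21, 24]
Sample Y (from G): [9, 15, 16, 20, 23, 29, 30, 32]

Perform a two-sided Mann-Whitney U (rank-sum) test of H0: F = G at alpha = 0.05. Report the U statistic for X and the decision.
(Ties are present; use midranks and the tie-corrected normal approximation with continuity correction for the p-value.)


Step 1: Combine and sort all 13 observations; assign midranks.
sorted (value, group): (9,X), (9,Y), (10,X), (15,Y), (16,Y), (18,X), (20,Y), (21,X), (23,Y), (24,X), (29,Y), (30,Y), (32,Y)
ranks: 9->1.5, 9->1.5, 10->3, 15->4, 16->5, 18->6, 20->7, 21->8, 23->9, 24->10, 29->11, 30->12, 32->13
Step 2: Rank sum for X: R1 = 1.5 + 3 + 6 + 8 + 10 = 28.5.
Step 3: U_X = R1 - n1(n1+1)/2 = 28.5 - 5*6/2 = 28.5 - 15 = 13.5.
       U_Y = n1*n2 - U_X = 40 - 13.5 = 26.5.
Step 4: Ties are present, so use the tie-corrected normal approximation (with continuity correction) for the p-value.
Step 5: p-value = 0.379120; compare to alpha = 0.05. fail to reject H0.

U_X = 13.5, p = 0.379120, fail to reject H0 at alpha = 0.05.


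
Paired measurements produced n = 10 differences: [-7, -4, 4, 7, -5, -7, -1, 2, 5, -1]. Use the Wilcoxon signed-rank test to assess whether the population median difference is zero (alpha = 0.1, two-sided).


Step 1: Drop any zero differences (none here) and take |d_i|.
|d| = [7, 4, 4, 7, 5, 7, 1, 2, 5, 1]
Step 2: Midrank |d_i| (ties get averaged ranks).
ranks: |7|->9, |4|->4.5, |4|->4.5, |7|->9, |5|->6.5, |7|->9, |1|->1.5, |2|->3, |5|->6.5, |1|->1.5
Step 3: Attach original signs; sum ranks with positive sign and with negative sign.
W+ = 4.5 + 9 + 3 + 6.5 = 23
W- = 9 + 4.5 + 6.5 + 9 + 1.5 + 1.5 = 32
(Check: W+ + W- = 55 should equal n(n+1)/2 = 55.)
Step 4: Test statistic W = min(W+, W-) = 23.
Step 5: Ties in |d|, so use the tie-corrected normal approximation.
        E[W] = n(n+1)/4 = 10*11/4 = 27.5.
        Tie groups: |d|=1 (t=2), |d|=4 (t=2), |d|=5 (t=2), |d|=7 (t=3); sum(t^3 - t) = 42.
        Var[W] = n(n+1)(2n+1)/24 - sum(t^3-t)/48 = 2310/24 - 42/48 = 95.375.
        z = (W - E[W]) / sqrt(Var[W]) = (23 - 27.5) / 9.7660 = -0.4608.
        Two-sided p = 2*Phi(z) = 0.644955.
Step 6: alpha = 0.1. fail to reject H0.

W+ = 23, W- = 32, W = min = 23, p = 0.644955, fail to reject H0.


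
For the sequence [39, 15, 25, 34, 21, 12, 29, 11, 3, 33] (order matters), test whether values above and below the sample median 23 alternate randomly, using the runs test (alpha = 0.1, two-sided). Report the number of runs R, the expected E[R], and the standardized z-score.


Step 1: Compute median = 23; label A = above, B = below.
Labels in order: ABAABBABBA  (n_A = 5, n_B = 5)
Step 2: Count runs R = 7.
Step 3: Under H0 (random ordering), E[R] = 2*n_A*n_B/(n_A+n_B) + 1 = 2*5*5/10 + 1 = 6.0000.
        Var[R] = 2*n_A*n_B*(2*n_A*n_B - n_A - n_B) / ((n_A+n_B)^2 * (n_A+n_B-1)) = 2000/900 = 2.2222.
        SD[R] = 1.4907.
Step 4: Continuity-corrected z = (R - 0.5 - E[R]) / SD[R] = (7 - 0.5 - 6.0000) / 1.4907 = 0.3354.
Step 5: Two-sided p-value via normal approximation = 2*(1 - Phi(|z|)) = 0.737316.
Step 6: alpha = 0.1. fail to reject H0.

R = 7, z = 0.3354, p = 0.737316, fail to reject H0.


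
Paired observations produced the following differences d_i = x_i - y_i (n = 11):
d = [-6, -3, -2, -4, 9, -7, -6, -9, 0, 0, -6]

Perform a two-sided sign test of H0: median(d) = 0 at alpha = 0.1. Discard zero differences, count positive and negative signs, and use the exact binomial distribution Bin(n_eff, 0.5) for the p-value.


Step 1: Discard zero differences. Original n = 11; n_eff = number of nonzero differences = 9.
Nonzero differences (with sign): -6, -3, -2, -4, +9, -7, -6, -9, -6
Step 2: Count signs: positive = 1, negative = 8.
Step 3: Under H0: P(positive) = 0.5, so the number of positives S ~ Bin(9, 0.5).
Step 4: Two-sided exact p-value = sum of Bin(9,0.5) probabilities at or below the observed probability = 0.039062.
Step 5: alpha = 0.1. reject H0.

n_eff = 9, pos = 1, neg = 8, p = 0.039062, reject H0.


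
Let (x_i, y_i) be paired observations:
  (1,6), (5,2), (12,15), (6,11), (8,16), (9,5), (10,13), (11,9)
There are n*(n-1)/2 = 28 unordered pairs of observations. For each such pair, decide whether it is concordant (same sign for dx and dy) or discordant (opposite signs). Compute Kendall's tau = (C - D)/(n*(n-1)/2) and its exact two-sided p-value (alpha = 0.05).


Step 1: Enumerate the 28 unordered pairs (i,j) with i<j and classify each by sign(x_j-x_i) * sign(y_j-y_i).
  (1,2):dx=+4,dy=-4->D; (1,3):dx=+11,dy=+9->C; (1,4):dx=+5,dy=+5->C; (1,5):dx=+7,dy=+10->C
  (1,6):dx=+8,dy=-1->D; (1,7):dx=+9,dy=+7->C; (1,8):dx=+10,dy=+3->C; (2,3):dx=+7,dy=+13->C
  (2,4):dx=+1,dy=+9->C; (2,5):dx=+3,dy=+14->C; (2,6):dx=+4,dy=+3->C; (2,7):dx=+5,dy=+11->C
  (2,8):dx=+6,dy=+7->C; (3,4):dx=-6,dy=-4->C; (3,5):dx=-4,dy=+1->D; (3,6):dx=-3,dy=-10->C
  (3,7):dx=-2,dy=-2->C; (3,8):dx=-1,dy=-6->C; (4,5):dx=+2,dy=+5->C; (4,6):dx=+3,dy=-6->D
  (4,7):dx=+4,dy=+2->C; (4,8):dx=+5,dy=-2->D; (5,6):dx=+1,dy=-11->D; (5,7):dx=+2,dy=-3->D
  (5,8):dx=+3,dy=-7->D; (6,7):dx=+1,dy=+8->C; (6,8):dx=+2,dy=+4->C; (7,8):dx=+1,dy=-4->D
Step 2: C = 19, D = 9, total pairs = 28.
Step 3: tau = (C - D)/(n(n-1)/2) = (19 - 9)/28 = 0.357143.
Step 4: Exact two-sided p-value (enumerate n! = 40320 permutations of y under H0): p = 0.275099.
Step 5: alpha = 0.05. fail to reject H0.

tau_b = 0.3571 (C=19, D=9), p = 0.275099, fail to reject H0.


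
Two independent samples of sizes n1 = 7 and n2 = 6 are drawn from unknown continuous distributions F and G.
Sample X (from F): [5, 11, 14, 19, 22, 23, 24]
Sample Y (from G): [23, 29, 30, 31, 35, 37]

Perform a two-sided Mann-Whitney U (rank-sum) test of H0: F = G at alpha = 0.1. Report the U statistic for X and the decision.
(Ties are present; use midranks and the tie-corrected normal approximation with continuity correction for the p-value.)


Step 1: Combine and sort all 13 observations; assign midranks.
sorted (value, group): (5,X), (11,X), (14,X), (19,X), (22,X), (23,X), (23,Y), (24,X), (29,Y), (30,Y), (31,Y), (35,Y), (37,Y)
ranks: 5->1, 11->2, 14->3, 19->4, 22->5, 23->6.5, 23->6.5, 24->8, 29->9, 30->10, 31->11, 35->12, 37->13
Step 2: Rank sum for X: R1 = 1 + 2 + 3 + 4 + 5 + 6.5 + 8 = 29.5.
Step 3: U_X = R1 - n1(n1+1)/2 = 29.5 - 7*8/2 = 29.5 - 28 = 1.5.
       U_Y = n1*n2 - U_X = 42 - 1.5 = 40.5.
Step 4: Ties are present, so use the tie-corrected normal approximation (with continuity correction) for the p-value.
Step 5: p-value = 0.006567; compare to alpha = 0.1. reject H0.

U_X = 1.5, p = 0.006567, reject H0 at alpha = 0.1.


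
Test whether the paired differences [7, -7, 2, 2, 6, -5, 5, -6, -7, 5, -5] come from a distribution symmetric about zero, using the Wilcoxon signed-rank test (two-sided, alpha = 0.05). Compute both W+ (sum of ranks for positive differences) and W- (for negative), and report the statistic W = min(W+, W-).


Step 1: Drop any zero differences (none here) and take |d_i|.
|d| = [7, 7, 2, 2, 6, 5, 5, 6, 7, 5, 5]
Step 2: Midrank |d_i| (ties get averaged ranks).
ranks: |7|->10, |7|->10, |2|->1.5, |2|->1.5, |6|->7.5, |5|->4.5, |5|->4.5, |6|->7.5, |7|->10, |5|->4.5, |5|->4.5
Step 3: Attach original signs; sum ranks with positive sign and with negative sign.
W+ = 10 + 1.5 + 1.5 + 7.5 + 4.5 + 4.5 = 29.5
W- = 10 + 4.5 + 7.5 + 10 + 4.5 = 36.5
(Check: W+ + W- = 66 should equal n(n+1)/2 = 66.)
Step 4: Test statistic W = min(W+, W-) = 29.5.
Step 5: Ties in |d|, so use the tie-corrected normal approximation.
        E[W] = n(n+1)/4 = 11*12/4 = 33.
        Tie groups: |d|=2 (t=2), |d|=5 (t=4), |d|=6 (t=2), |d|=7 (t=3); sum(t^3 - t) = 96.
        Var[W] = n(n+1)(2n+1)/24 - sum(t^3-t)/48 = 3036/24 - 96/48 = 124.5.
        z = (W - E[W]) / sqrt(Var[W]) = (29.5 - 33) / 11.1580 = -0.3137.
        Two-sided p = 2*Phi(z) = 0.753766.
Step 6: alpha = 0.05. fail to reject H0.

W+ = 29.5, W- = 36.5, W = min = 29.5, p = 0.753766, fail to reject H0.


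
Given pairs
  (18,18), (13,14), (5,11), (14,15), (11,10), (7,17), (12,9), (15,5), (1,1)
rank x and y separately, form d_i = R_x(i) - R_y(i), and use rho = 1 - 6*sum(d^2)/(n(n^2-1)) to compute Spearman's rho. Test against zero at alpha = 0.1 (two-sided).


Step 1: Rank x and y separately (midranks; no ties here).
rank(x): 18->9, 13->6, 5->2, 14->7, 11->4, 7->3, 12->5, 15->8, 1->1
rank(y): 18->9, 14->6, 11->5, 15->7, 10->4, 17->8, 9->3, 5->2, 1->1
Step 2: d_i = R_x(i) - R_y(i); compute d_i^2.
  (9-9)^2=0, (6-6)^2=0, (2-5)^2=9, (7-7)^2=0, (4-4)^2=0, (3-8)^2=25, (5-3)^2=4, (8-2)^2=36, (1-1)^2=0
sum(d^2) = 74.
Step 3: rho = 1 - 6*74 / (9*(9^2 - 1)) = 1 - 444/720 = 0.383333.
Step 4: Under H0, t = rho * sqrt((n-2)/(1-rho^2)) = 1.0981 ~ t(7).
Step 5: Two-sided p-value from the t-distribution with 7 df = 0.308495.
Step 6: alpha = 0.1. fail to reject H0.

rho = 0.3833, p = 0.308495, fail to reject H0 at alpha = 0.1.


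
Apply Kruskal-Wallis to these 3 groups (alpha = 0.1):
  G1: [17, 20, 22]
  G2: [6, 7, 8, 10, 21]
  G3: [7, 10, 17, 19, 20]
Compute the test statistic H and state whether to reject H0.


Step 1: Combine all N = 13 observations and assign midranks.
sorted (value, group, rank): (6,G2,1), (7,G2,2.5), (7,G3,2.5), (8,G2,4), (10,G2,5.5), (10,G3,5.5), (17,G1,7.5), (17,G3,7.5), (19,G3,9), (20,G1,10.5), (20,G3,10.5), (21,G2,12), (22,G1,13)
Step 2: Sum ranks within each group.
R_1 = 31 (n_1 = 3)
R_2 = 25 (n_2 = 5)
R_3 = 35 (n_3 = 5)
Step 3: H = 12/(N(N+1)) * sum(R_i^2/n_i) - 3(N+1)
     = 12/(13*14) * (31^2/3 + 25^2/5 + 35^2/5) - 3*14
     = 0.065934 * 690.333 - 42
     = 3.516484.
Step 4: Ties present; correction factor C = 1 - 24/(13^3 - 13) = 0.989011. Corrected H = 3.516484 / 0.989011 = 3.555556.
Step 5: Under H0, H ~ chi^2(2); p-value = 0.169013.
Step 6: alpha = 0.1. fail to reject H0.

H = 3.5556, df = 2, p = 0.169013, fail to reject H0.


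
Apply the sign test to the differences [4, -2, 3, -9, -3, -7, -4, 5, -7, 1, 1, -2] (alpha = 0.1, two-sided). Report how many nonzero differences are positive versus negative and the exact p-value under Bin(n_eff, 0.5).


Step 1: Discard zero differences. Original n = 12; n_eff = number of nonzero differences = 12.
Nonzero differences (with sign): +4, -2, +3, -9, -3, -7, -4, +5, -7, +1, +1, -2
Step 2: Count signs: positive = 5, negative = 7.
Step 3: Under H0: P(positive) = 0.5, so the number of positives S ~ Bin(12, 0.5).
Step 4: Two-sided exact p-value = sum of Bin(12,0.5) probabilities at or below the observed probability = 0.774414.
Step 5: alpha = 0.1. fail to reject H0.

n_eff = 12, pos = 5, neg = 7, p = 0.774414, fail to reject H0.


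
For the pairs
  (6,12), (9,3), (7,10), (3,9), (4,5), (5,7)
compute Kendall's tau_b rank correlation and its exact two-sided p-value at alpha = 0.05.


Step 1: Enumerate the 15 unordered pairs (i,j) with i<j and classify each by sign(x_j-x_i) * sign(y_j-y_i).
  (1,2):dx=+3,dy=-9->D; (1,3):dx=+1,dy=-2->D; (1,4):dx=-3,dy=-3->C; (1,5):dx=-2,dy=-7->C
  (1,6):dx=-1,dy=-5->C; (2,3):dx=-2,dy=+7->D; (2,4):dx=-6,dy=+6->D; (2,5):dx=-5,dy=+2->D
  (2,6):dx=-4,dy=+4->D; (3,4):dx=-4,dy=-1->C; (3,5):dx=-3,dy=-5->C; (3,6):dx=-2,dy=-3->C
  (4,5):dx=+1,dy=-4->D; (4,6):dx=+2,dy=-2->D; (5,6):dx=+1,dy=+2->C
Step 2: C = 7, D = 8, total pairs = 15.
Step 3: tau = (C - D)/(n(n-1)/2) = (7 - 8)/15 = -0.066667.
Step 4: Exact two-sided p-value (enumerate n! = 720 permutations of y under H0): p = 1.000000.
Step 5: alpha = 0.05. fail to reject H0.

tau_b = -0.0667 (C=7, D=8), p = 1.000000, fail to reject H0.


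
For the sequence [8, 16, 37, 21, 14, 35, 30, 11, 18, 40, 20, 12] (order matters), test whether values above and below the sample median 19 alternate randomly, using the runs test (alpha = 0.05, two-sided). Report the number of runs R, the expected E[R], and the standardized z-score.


Step 1: Compute median = 19; label A = above, B = below.
Labels in order: BBAABAABBAAB  (n_A = 6, n_B = 6)
Step 2: Count runs R = 7.
Step 3: Under H0 (random ordering), E[R] = 2*n_A*n_B/(n_A+n_B) + 1 = 2*6*6/12 + 1 = 7.0000.
        Var[R] = 2*n_A*n_B*(2*n_A*n_B - n_A - n_B) / ((n_A+n_B)^2 * (n_A+n_B-1)) = 4320/1584 = 2.7273.
        SD[R] = 1.6514.
Step 4: R = E[R], so z = 0 with no continuity correction.
Step 5: Two-sided p-value via normal approximation = 2*(1 - Phi(|z|)) = 1.000000.
Step 6: alpha = 0.05. fail to reject H0.

R = 7, z = 0.0000, p = 1.000000, fail to reject H0.


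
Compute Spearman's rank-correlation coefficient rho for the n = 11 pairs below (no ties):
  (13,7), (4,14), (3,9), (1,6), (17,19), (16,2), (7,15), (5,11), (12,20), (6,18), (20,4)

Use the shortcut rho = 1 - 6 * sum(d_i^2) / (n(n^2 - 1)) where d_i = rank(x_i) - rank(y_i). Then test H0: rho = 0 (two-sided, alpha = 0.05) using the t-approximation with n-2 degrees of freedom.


Step 1: Rank x and y separately (midranks; no ties here).
rank(x): 13->8, 4->3, 3->2, 1->1, 17->10, 16->9, 7->6, 5->4, 12->7, 6->5, 20->11
rank(y): 7->4, 14->7, 9->5, 6->3, 19->10, 2->1, 15->8, 11->6, 20->11, 18->9, 4->2
Step 2: d_i = R_x(i) - R_y(i); compute d_i^2.
  (8-4)^2=16, (3-7)^2=16, (2-5)^2=9, (1-3)^2=4, (10-10)^2=0, (9-1)^2=64, (6-8)^2=4, (4-6)^2=4, (7-11)^2=16, (5-9)^2=16, (11-2)^2=81
sum(d^2) = 230.
Step 3: rho = 1 - 6*230 / (11*(11^2 - 1)) = 1 - 1380/1320 = -0.045455.
Step 4: Under H0, t = rho * sqrt((n-2)/(1-rho^2)) = -0.1365 ~ t(9).
Step 5: Two-sided p-value from the t-distribution with 9 df = 0.894427.
Step 6: alpha = 0.05. fail to reject H0.

rho = -0.0455, p = 0.894427, fail to reject H0 at alpha = 0.05.


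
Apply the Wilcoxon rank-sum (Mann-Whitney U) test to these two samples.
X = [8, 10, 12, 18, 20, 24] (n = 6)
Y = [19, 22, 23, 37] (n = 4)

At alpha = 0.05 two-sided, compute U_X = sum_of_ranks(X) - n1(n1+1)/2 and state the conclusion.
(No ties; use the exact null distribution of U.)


Step 1: Combine and sort all 10 observations; assign midranks.
sorted (value, group): (8,X), (10,X), (12,X), (18,X), (19,Y), (20,X), (22,Y), (23,Y), (24,X), (37,Y)
ranks: 8->1, 10->2, 12->3, 18->4, 19->5, 20->6, 22->7, 23->8, 24->9, 37->10
Step 2: Rank sum for X: R1 = 1 + 2 + 3 + 4 + 6 + 9 = 25.
Step 3: U_X = R1 - n1(n1+1)/2 = 25 - 6*7/2 = 25 - 21 = 4.
       U_Y = n1*n2 - U_X = 24 - 4 = 20.
Step 4: No ties, so the exact null distribution of U (based on enumerating the C(10,6) = 210 equally likely rank assignments) gives the two-sided p-value.
Step 5: p-value = 0.114286; compare to alpha = 0.05. fail to reject H0.

U_X = 4, p = 0.114286, fail to reject H0 at alpha = 0.05.


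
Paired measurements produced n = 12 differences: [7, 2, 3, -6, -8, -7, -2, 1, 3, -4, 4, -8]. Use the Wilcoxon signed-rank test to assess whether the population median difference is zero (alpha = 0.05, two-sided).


Step 1: Drop any zero differences (none here) and take |d_i|.
|d| = [7, 2, 3, 6, 8, 7, 2, 1, 3, 4, 4, 8]
Step 2: Midrank |d_i| (ties get averaged ranks).
ranks: |7|->9.5, |2|->2.5, |3|->4.5, |6|->8, |8|->11.5, |7|->9.5, |2|->2.5, |1|->1, |3|->4.5, |4|->6.5, |4|->6.5, |8|->11.5
Step 3: Attach original signs; sum ranks with positive sign and with negative sign.
W+ = 9.5 + 2.5 + 4.5 + 1 + 4.5 + 6.5 = 28.5
W- = 8 + 11.5 + 9.5 + 2.5 + 6.5 + 11.5 = 49.5
(Check: W+ + W- = 78 should equal n(n+1)/2 = 78.)
Step 4: Test statistic W = min(W+, W-) = 28.5.
Step 5: Ties in |d|, so use the tie-corrected normal approximation.
        E[W] = n(n+1)/4 = 12*13/4 = 39.
        Tie groups: |d|=2 (t=2), |d|=3 (t=2), |d|=4 (t=2), |d|=7 (t=2), |d|=8 (t=2); sum(t^3 - t) = 30.
        Var[W] = n(n+1)(2n+1)/24 - sum(t^3-t)/48 = 3900/24 - 30/48 = 161.875.
        z = (W - E[W]) / sqrt(Var[W]) = (28.5 - 39) / 12.7230 = -0.8253.
        Two-sided p = 2*Phi(z) = 0.409215.
Step 6: alpha = 0.05. fail to reject H0.

W+ = 28.5, W- = 49.5, W = min = 28.5, p = 0.409215, fail to reject H0.


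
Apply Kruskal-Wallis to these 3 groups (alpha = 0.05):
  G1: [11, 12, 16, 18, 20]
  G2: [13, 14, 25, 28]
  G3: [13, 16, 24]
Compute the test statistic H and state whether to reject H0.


Step 1: Combine all N = 12 observations and assign midranks.
sorted (value, group, rank): (11,G1,1), (12,G1,2), (13,G2,3.5), (13,G3,3.5), (14,G2,5), (16,G1,6.5), (16,G3,6.5), (18,G1,8), (20,G1,9), (24,G3,10), (25,G2,11), (28,G2,12)
Step 2: Sum ranks within each group.
R_1 = 26.5 (n_1 = 5)
R_2 = 31.5 (n_2 = 4)
R_3 = 20 (n_3 = 3)
Step 3: H = 12/(N(N+1)) * sum(R_i^2/n_i) - 3(N+1)
     = 12/(12*13) * (26.5^2/5 + 31.5^2/4 + 20^2/3) - 3*13
     = 0.076923 * 521.846 - 39
     = 1.141987.
Step 4: Ties present; correction factor C = 1 - 12/(12^3 - 12) = 0.993007. Corrected H = 1.141987 / 0.993007 = 1.150029.
Step 5: Under H0, H ~ chi^2(2); p-value = 0.562697.
Step 6: alpha = 0.05. fail to reject H0.

H = 1.1500, df = 2, p = 0.562697, fail to reject H0.


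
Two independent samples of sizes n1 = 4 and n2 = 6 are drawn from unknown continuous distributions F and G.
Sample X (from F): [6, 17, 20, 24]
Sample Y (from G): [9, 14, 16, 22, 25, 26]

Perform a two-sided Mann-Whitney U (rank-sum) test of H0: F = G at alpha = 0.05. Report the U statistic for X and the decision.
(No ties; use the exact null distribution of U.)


Step 1: Combine and sort all 10 observations; assign midranks.
sorted (value, group): (6,X), (9,Y), (14,Y), (16,Y), (17,X), (20,X), (22,Y), (24,X), (25,Y), (26,Y)
ranks: 6->1, 9->2, 14->3, 16->4, 17->5, 20->6, 22->7, 24->8, 25->9, 26->10
Step 2: Rank sum for X: R1 = 1 + 5 + 6 + 8 = 20.
Step 3: U_X = R1 - n1(n1+1)/2 = 20 - 4*5/2 = 20 - 10 = 10.
       U_Y = n1*n2 - U_X = 24 - 10 = 14.
Step 4: No ties, so the exact null distribution of U (based on enumerating the C(10,4) = 210 equally likely rank assignments) gives the two-sided p-value.
Step 5: p-value = 0.761905; compare to alpha = 0.05. fail to reject H0.

U_X = 10, p = 0.761905, fail to reject H0 at alpha = 0.05.


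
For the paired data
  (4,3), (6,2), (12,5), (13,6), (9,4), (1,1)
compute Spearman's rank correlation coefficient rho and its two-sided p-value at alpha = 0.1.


Step 1: Rank x and y separately (midranks; no ties here).
rank(x): 4->2, 6->3, 12->5, 13->6, 9->4, 1->1
rank(y): 3->3, 2->2, 5->5, 6->6, 4->4, 1->1
Step 2: d_i = R_x(i) - R_y(i); compute d_i^2.
  (2-3)^2=1, (3-2)^2=1, (5-5)^2=0, (6-6)^2=0, (4-4)^2=0, (1-1)^2=0
sum(d^2) = 2.
Step 3: rho = 1 - 6*2 / (6*(6^2 - 1)) = 1 - 12/210 = 0.942857.
Step 4: Under H0, t = rho * sqrt((n-2)/(1-rho^2)) = 5.6595 ~ t(4).
Step 5: Two-sided p-value from the t-distribution with 4 df = 0.004805.
Step 6: alpha = 0.1. reject H0.

rho = 0.9429, p = 0.004805, reject H0 at alpha = 0.1.


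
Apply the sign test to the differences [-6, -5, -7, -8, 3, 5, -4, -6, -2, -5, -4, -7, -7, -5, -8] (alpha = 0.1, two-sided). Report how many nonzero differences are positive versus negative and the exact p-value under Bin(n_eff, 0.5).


Step 1: Discard zero differences. Original n = 15; n_eff = number of nonzero differences = 15.
Nonzero differences (with sign): -6, -5, -7, -8, +3, +5, -4, -6, -2, -5, -4, -7, -7, -5, -8
Step 2: Count signs: positive = 2, negative = 13.
Step 3: Under H0: P(positive) = 0.5, so the number of positives S ~ Bin(15, 0.5).
Step 4: Two-sided exact p-value = sum of Bin(15,0.5) probabilities at or below the observed probability = 0.007385.
Step 5: alpha = 0.1. reject H0.

n_eff = 15, pos = 2, neg = 13, p = 0.007385, reject H0.


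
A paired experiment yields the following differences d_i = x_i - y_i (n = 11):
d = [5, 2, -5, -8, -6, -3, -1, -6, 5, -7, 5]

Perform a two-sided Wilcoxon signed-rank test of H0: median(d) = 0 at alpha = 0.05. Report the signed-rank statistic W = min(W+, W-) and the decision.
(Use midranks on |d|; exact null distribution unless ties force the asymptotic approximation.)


Step 1: Drop any zero differences (none here) and take |d_i|.
|d| = [5, 2, 5, 8, 6, 3, 1, 6, 5, 7, 5]
Step 2: Midrank |d_i| (ties get averaged ranks).
ranks: |5|->5.5, |2|->2, |5|->5.5, |8|->11, |6|->8.5, |3|->3, |1|->1, |6|->8.5, |5|->5.5, |7|->10, |5|->5.5
Step 3: Attach original signs; sum ranks with positive sign and with negative sign.
W+ = 5.5 + 2 + 5.5 + 5.5 = 18.5
W- = 5.5 + 11 + 8.5 + 3 + 1 + 8.5 + 10 = 47.5
(Check: W+ + W- = 66 should equal n(n+1)/2 = 66.)
Step 4: Test statistic W = min(W+, W-) = 18.5.
Step 5: Ties in |d|, so use the tie-corrected normal approximation.
        E[W] = n(n+1)/4 = 11*12/4 = 33.
        Tie groups: |d|=5 (t=4), |d|=6 (t=2); sum(t^3 - t) = 66.
        Var[W] = n(n+1)(2n+1)/24 - sum(t^3-t)/48 = 3036/24 - 66/48 = 125.125.
        z = (W - E[W]) / sqrt(Var[W]) = (18.5 - 33) / 11.1859 = -1.2963.
        Two-sided p = 2*Phi(z) = 0.194882.
Step 6: alpha = 0.05. fail to reject H0.

W+ = 18.5, W- = 47.5, W = min = 18.5, p = 0.194882, fail to reject H0.


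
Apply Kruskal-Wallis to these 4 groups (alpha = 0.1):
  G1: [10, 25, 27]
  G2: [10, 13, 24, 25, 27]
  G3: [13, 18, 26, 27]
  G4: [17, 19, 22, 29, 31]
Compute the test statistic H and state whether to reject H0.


Step 1: Combine all N = 17 observations and assign midranks.
sorted (value, group, rank): (10,G1,1.5), (10,G2,1.5), (13,G2,3.5), (13,G3,3.5), (17,G4,5), (18,G3,6), (19,G4,7), (22,G4,8), (24,G2,9), (25,G1,10.5), (25,G2,10.5), (26,G3,12), (27,G1,14), (27,G2,14), (27,G3,14), (29,G4,16), (31,G4,17)
Step 2: Sum ranks within each group.
R_1 = 26 (n_1 = 3)
R_2 = 38.5 (n_2 = 5)
R_3 = 35.5 (n_3 = 4)
R_4 = 53 (n_4 = 5)
Step 3: H = 12/(N(N+1)) * sum(R_i^2/n_i) - 3(N+1)
     = 12/(17*18) * (26^2/3 + 38.5^2/5 + 35.5^2/4 + 53^2/5) - 3*18
     = 0.039216 * 1398.65 - 54
     = 0.848856.
Step 4: Ties present; correction factor C = 1 - 42/(17^3 - 17) = 0.991422. Corrected H = 0.848856 / 0.991422 = 0.856201.
Step 5: Under H0, H ~ chi^2(3); p-value = 0.835983.
Step 6: alpha = 0.1. fail to reject H0.

H = 0.8562, df = 3, p = 0.835983, fail to reject H0.


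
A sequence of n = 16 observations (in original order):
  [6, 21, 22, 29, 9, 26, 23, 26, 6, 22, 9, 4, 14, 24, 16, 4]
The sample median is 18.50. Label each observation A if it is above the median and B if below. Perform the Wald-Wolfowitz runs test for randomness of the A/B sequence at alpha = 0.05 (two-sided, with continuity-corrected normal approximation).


Step 1: Compute median = 18.50; label A = above, B = below.
Labels in order: BAAABAAABABBBABB  (n_A = 8, n_B = 8)
Step 2: Count runs R = 9.
Step 3: Under H0 (random ordering), E[R] = 2*n_A*n_B/(n_A+n_B) + 1 = 2*8*8/16 + 1 = 9.0000.
        Var[R] = 2*n_A*n_B*(2*n_A*n_B - n_A - n_B) / ((n_A+n_B)^2 * (n_A+n_B-1)) = 14336/3840 = 3.7333.
        SD[R] = 1.9322.
Step 4: R = E[R], so z = 0 with no continuity correction.
Step 5: Two-sided p-value via normal approximation = 2*(1 - Phi(|z|)) = 1.000000.
Step 6: alpha = 0.05. fail to reject H0.

R = 9, z = 0.0000, p = 1.000000, fail to reject H0.


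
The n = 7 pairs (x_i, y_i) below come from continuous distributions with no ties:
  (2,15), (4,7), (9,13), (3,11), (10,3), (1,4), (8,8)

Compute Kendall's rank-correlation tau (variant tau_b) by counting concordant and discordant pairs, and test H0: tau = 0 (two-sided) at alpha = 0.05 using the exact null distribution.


Step 1: Enumerate the 21 unordered pairs (i,j) with i<j and classify each by sign(x_j-x_i) * sign(y_j-y_i).
  (1,2):dx=+2,dy=-8->D; (1,3):dx=+7,dy=-2->D; (1,4):dx=+1,dy=-4->D; (1,5):dx=+8,dy=-12->D
  (1,6):dx=-1,dy=-11->C; (1,7):dx=+6,dy=-7->D; (2,3):dx=+5,dy=+6->C; (2,4):dx=-1,dy=+4->D
  (2,5):dx=+6,dy=-4->D; (2,6):dx=-3,dy=-3->C; (2,7):dx=+4,dy=+1->C; (3,4):dx=-6,dy=-2->C
  (3,5):dx=+1,dy=-10->D; (3,6):dx=-8,dy=-9->C; (3,7):dx=-1,dy=-5->C; (4,5):dx=+7,dy=-8->D
  (4,6):dx=-2,dy=-7->C; (4,7):dx=+5,dy=-3->D; (5,6):dx=-9,dy=+1->D; (5,7):dx=-2,dy=+5->D
  (6,7):dx=+7,dy=+4->C
Step 2: C = 9, D = 12, total pairs = 21.
Step 3: tau = (C - D)/(n(n-1)/2) = (9 - 12)/21 = -0.142857.
Step 4: Exact two-sided p-value (enumerate n! = 5040 permutations of y under H0): p = 0.772619.
Step 5: alpha = 0.05. fail to reject H0.

tau_b = -0.1429 (C=9, D=12), p = 0.772619, fail to reject H0.


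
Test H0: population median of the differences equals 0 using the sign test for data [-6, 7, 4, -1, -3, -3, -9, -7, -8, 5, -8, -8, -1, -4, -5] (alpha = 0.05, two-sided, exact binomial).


Step 1: Discard zero differences. Original n = 15; n_eff = number of nonzero differences = 15.
Nonzero differences (with sign): -6, +7, +4, -1, -3, -3, -9, -7, -8, +5, -8, -8, -1, -4, -5
Step 2: Count signs: positive = 3, negative = 12.
Step 3: Under H0: P(positive) = 0.5, so the number of positives S ~ Bin(15, 0.5).
Step 4: Two-sided exact p-value = sum of Bin(15,0.5) probabilities at or below the observed probability = 0.035156.
Step 5: alpha = 0.05. reject H0.

n_eff = 15, pos = 3, neg = 12, p = 0.035156, reject H0.


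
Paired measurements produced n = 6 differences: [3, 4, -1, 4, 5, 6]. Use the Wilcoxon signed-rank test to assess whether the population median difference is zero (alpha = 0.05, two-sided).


Step 1: Drop any zero differences (none here) and take |d_i|.
|d| = [3, 4, 1, 4, 5, 6]
Step 2: Midrank |d_i| (ties get averaged ranks).
ranks: |3|->2, |4|->3.5, |1|->1, |4|->3.5, |5|->5, |6|->6
Step 3: Attach original signs; sum ranks with positive sign and with negative sign.
W+ = 2 + 3.5 + 3.5 + 5 + 6 = 20
W- = 1 = 1
(Check: W+ + W- = 21 should equal n(n+1)/2 = 21.)
Step 4: Test statistic W = min(W+, W-) = 1.
Step 5: Ties in |d|, so use the tie-corrected normal approximation.
        E[W] = n(n+1)/4 = 6*7/4 = 10.5.
        Tie groups: |d|=4 (t=2); sum(t^3 - t) = 6.
        Var[W] = n(n+1)(2n+1)/24 - sum(t^3-t)/48 = 546/24 - 6/48 = 22.625.
        z = (W - E[W]) / sqrt(Var[W]) = (1 - 10.5) / 4.7566 = -1.9972.
        Two-sided p = 2*Phi(z) = 0.045800.
Step 6: alpha = 0.05. reject H0.

W+ = 20, W- = 1, W = min = 1, p = 0.045800, reject H0.


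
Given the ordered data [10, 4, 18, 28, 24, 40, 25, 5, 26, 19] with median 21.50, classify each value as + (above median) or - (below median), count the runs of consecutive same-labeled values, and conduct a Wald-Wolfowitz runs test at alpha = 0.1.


Step 1: Compute median = 21.50; label A = above, B = below.
Labels in order: BBBAAAABAB  (n_A = 5, n_B = 5)
Step 2: Count runs R = 5.
Step 3: Under H0 (random ordering), E[R] = 2*n_A*n_B/(n_A+n_B) + 1 = 2*5*5/10 + 1 = 6.0000.
        Var[R] = 2*n_A*n_B*(2*n_A*n_B - n_A - n_B) / ((n_A+n_B)^2 * (n_A+n_B-1)) = 2000/900 = 2.2222.
        SD[R] = 1.4907.
Step 4: Continuity-corrected z = (R + 0.5 - E[R]) / SD[R] = (5 + 0.5 - 6.0000) / 1.4907 = -0.3354.
Step 5: Two-sided p-value via normal approximation = 2*(1 - Phi(|z|)) = 0.737316.
Step 6: alpha = 0.1. fail to reject H0.

R = 5, z = -0.3354, p = 0.737316, fail to reject H0.


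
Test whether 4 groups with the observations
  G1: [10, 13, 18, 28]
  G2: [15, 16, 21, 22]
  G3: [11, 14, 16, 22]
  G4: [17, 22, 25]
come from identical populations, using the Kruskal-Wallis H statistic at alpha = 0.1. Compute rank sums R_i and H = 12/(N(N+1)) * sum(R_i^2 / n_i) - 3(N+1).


Step 1: Combine all N = 15 observations and assign midranks.
sorted (value, group, rank): (10,G1,1), (11,G3,2), (13,G1,3), (14,G3,4), (15,G2,5), (16,G2,6.5), (16,G3,6.5), (17,G4,8), (18,G1,9), (21,G2,10), (22,G2,12), (22,G3,12), (22,G4,12), (25,G4,14), (28,G1,15)
Step 2: Sum ranks within each group.
R_1 = 28 (n_1 = 4)
R_2 = 33.5 (n_2 = 4)
R_3 = 24.5 (n_3 = 4)
R_4 = 34 (n_4 = 3)
Step 3: H = 12/(N(N+1)) * sum(R_i^2/n_i) - 3(N+1)
     = 12/(15*16) * (28^2/4 + 33.5^2/4 + 24.5^2/4 + 34^2/3) - 3*16
     = 0.050000 * 1011.96 - 48
     = 2.597917.
Step 4: Ties present; correction factor C = 1 - 30/(15^3 - 15) = 0.991071. Corrected H = 2.597917 / 0.991071 = 2.621321.
Step 5: Under H0, H ~ chi^2(3); p-value = 0.453764.
Step 6: alpha = 0.1. fail to reject H0.

H = 2.6213, df = 3, p = 0.453764, fail to reject H0.


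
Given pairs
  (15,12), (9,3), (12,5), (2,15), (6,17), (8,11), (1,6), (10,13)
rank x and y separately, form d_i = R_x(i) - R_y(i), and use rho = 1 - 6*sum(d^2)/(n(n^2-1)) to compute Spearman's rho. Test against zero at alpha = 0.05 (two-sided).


Step 1: Rank x and y separately (midranks; no ties here).
rank(x): 15->8, 9->5, 12->7, 2->2, 6->3, 8->4, 1->1, 10->6
rank(y): 12->5, 3->1, 5->2, 15->7, 17->8, 11->4, 6->3, 13->6
Step 2: d_i = R_x(i) - R_y(i); compute d_i^2.
  (8-5)^2=9, (5-1)^2=16, (7-2)^2=25, (2-7)^2=25, (3-8)^2=25, (4-4)^2=0, (1-3)^2=4, (6-6)^2=0
sum(d^2) = 104.
Step 3: rho = 1 - 6*104 / (8*(8^2 - 1)) = 1 - 624/504 = -0.238095.
Step 4: Under H0, t = rho * sqrt((n-2)/(1-rho^2)) = -0.6005 ~ t(6).
Step 5: Two-sided p-value from the t-distribution with 6 df = 0.570156.
Step 6: alpha = 0.05. fail to reject H0.

rho = -0.2381, p = 0.570156, fail to reject H0 at alpha = 0.05.


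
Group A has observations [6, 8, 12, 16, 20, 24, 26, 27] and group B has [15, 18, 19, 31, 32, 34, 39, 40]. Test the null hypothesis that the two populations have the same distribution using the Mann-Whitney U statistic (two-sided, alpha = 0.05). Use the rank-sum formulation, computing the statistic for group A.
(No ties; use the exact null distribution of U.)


Step 1: Combine and sort all 16 observations; assign midranks.
sorted (value, group): (6,X), (8,X), (12,X), (15,Y), (16,X), (18,Y), (19,Y), (20,X), (24,X), (26,X), (27,X), (31,Y), (32,Y), (34,Y), (39,Y), (40,Y)
ranks: 6->1, 8->2, 12->3, 15->4, 16->5, 18->6, 19->7, 20->8, 24->9, 26->10, 27->11, 31->12, 32->13, 34->14, 39->15, 40->16
Step 2: Rank sum for X: R1 = 1 + 2 + 3 + 5 + 8 + 9 + 10 + 11 = 49.
Step 3: U_X = R1 - n1(n1+1)/2 = 49 - 8*9/2 = 49 - 36 = 13.
       U_Y = n1*n2 - U_X = 64 - 13 = 51.
Step 4: No ties, so the exact null distribution of U (based on enumerating the C(16,8) = 12870 equally likely rank assignments) gives the two-sided p-value.
Step 5: p-value = 0.049883; compare to alpha = 0.05. reject H0.

U_X = 13, p = 0.049883, reject H0 at alpha = 0.05.


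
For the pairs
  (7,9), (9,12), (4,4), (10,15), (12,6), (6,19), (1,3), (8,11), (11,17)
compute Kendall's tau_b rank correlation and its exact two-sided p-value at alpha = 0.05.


Step 1: Enumerate the 36 unordered pairs (i,j) with i<j and classify each by sign(x_j-x_i) * sign(y_j-y_i).
  (1,2):dx=+2,dy=+3->C; (1,3):dx=-3,dy=-5->C; (1,4):dx=+3,dy=+6->C; (1,5):dx=+5,dy=-3->D
  (1,6):dx=-1,dy=+10->D; (1,7):dx=-6,dy=-6->C; (1,8):dx=+1,dy=+2->C; (1,9):dx=+4,dy=+8->C
  (2,3):dx=-5,dy=-8->C; (2,4):dx=+1,dy=+3->C; (2,5):dx=+3,dy=-6->D; (2,6):dx=-3,dy=+7->D
  (2,7):dx=-8,dy=-9->C; (2,8):dx=-1,dy=-1->C; (2,9):dx=+2,dy=+5->C; (3,4):dx=+6,dy=+11->C
  (3,5):dx=+8,dy=+2->C; (3,6):dx=+2,dy=+15->C; (3,7):dx=-3,dy=-1->C; (3,8):dx=+4,dy=+7->C
  (3,9):dx=+7,dy=+13->C; (4,5):dx=+2,dy=-9->D; (4,6):dx=-4,dy=+4->D; (4,7):dx=-9,dy=-12->C
  (4,8):dx=-2,dy=-4->C; (4,9):dx=+1,dy=+2->C; (5,6):dx=-6,dy=+13->D; (5,7):dx=-11,dy=-3->C
  (5,8):dx=-4,dy=+5->D; (5,9):dx=-1,dy=+11->D; (6,7):dx=-5,dy=-16->C; (6,8):dx=+2,dy=-8->D
  (6,9):dx=+5,dy=-2->D; (7,8):dx=+7,dy=+8->C; (7,9):dx=+10,dy=+14->C; (8,9):dx=+3,dy=+6->C
Step 2: C = 25, D = 11, total pairs = 36.
Step 3: tau = (C - D)/(n(n-1)/2) = (25 - 11)/36 = 0.388889.
Step 4: Exact two-sided p-value (enumerate n! = 362880 permutations of y under H0): p = 0.180181.
Step 5: alpha = 0.05. fail to reject H0.

tau_b = 0.3889 (C=25, D=11), p = 0.180181, fail to reject H0.


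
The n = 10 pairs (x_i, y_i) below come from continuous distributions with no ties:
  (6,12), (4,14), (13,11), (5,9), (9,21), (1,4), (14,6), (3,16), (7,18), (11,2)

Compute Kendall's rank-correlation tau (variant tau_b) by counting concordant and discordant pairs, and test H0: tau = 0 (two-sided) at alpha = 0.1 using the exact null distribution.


Step 1: Enumerate the 45 unordered pairs (i,j) with i<j and classify each by sign(x_j-x_i) * sign(y_j-y_i).
  (1,2):dx=-2,dy=+2->D; (1,3):dx=+7,dy=-1->D; (1,4):dx=-1,dy=-3->C; (1,5):dx=+3,dy=+9->C
  (1,6):dx=-5,dy=-8->C; (1,7):dx=+8,dy=-6->D; (1,8):dx=-3,dy=+4->D; (1,9):dx=+1,dy=+6->C
  (1,10):dx=+5,dy=-10->D; (2,3):dx=+9,dy=-3->D; (2,4):dx=+1,dy=-5->D; (2,5):dx=+5,dy=+7->C
  (2,6):dx=-3,dy=-10->C; (2,7):dx=+10,dy=-8->D; (2,8):dx=-1,dy=+2->D; (2,9):dx=+3,dy=+4->C
  (2,10):dx=+7,dy=-12->D; (3,4):dx=-8,dy=-2->C; (3,5):dx=-4,dy=+10->D; (3,6):dx=-12,dy=-7->C
  (3,7):dx=+1,dy=-5->D; (3,8):dx=-10,dy=+5->D; (3,9):dx=-6,dy=+7->D; (3,10):dx=-2,dy=-9->C
  (4,5):dx=+4,dy=+12->C; (4,6):dx=-4,dy=-5->C; (4,7):dx=+9,dy=-3->D; (4,8):dx=-2,dy=+7->D
  (4,9):dx=+2,dy=+9->C; (4,10):dx=+6,dy=-7->D; (5,6):dx=-8,dy=-17->C; (5,7):dx=+5,dy=-15->D
  (5,8):dx=-6,dy=-5->C; (5,9):dx=-2,dy=-3->C; (5,10):dx=+2,dy=-19->D; (6,7):dx=+13,dy=+2->C
  (6,8):dx=+2,dy=+12->C; (6,9):dx=+6,dy=+14->C; (6,10):dx=+10,dy=-2->D; (7,8):dx=-11,dy=+10->D
  (7,9):dx=-7,dy=+12->D; (7,10):dx=-3,dy=-4->C; (8,9):dx=+4,dy=+2->C; (8,10):dx=+8,dy=-14->D
  (9,10):dx=+4,dy=-16->D
Step 2: C = 21, D = 24, total pairs = 45.
Step 3: tau = (C - D)/(n(n-1)/2) = (21 - 24)/45 = -0.066667.
Step 4: Exact two-sided p-value (enumerate n! = 3628800 permutations of y under H0): p = 0.861801.
Step 5: alpha = 0.1. fail to reject H0.

tau_b = -0.0667 (C=21, D=24), p = 0.861801, fail to reject H0.
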